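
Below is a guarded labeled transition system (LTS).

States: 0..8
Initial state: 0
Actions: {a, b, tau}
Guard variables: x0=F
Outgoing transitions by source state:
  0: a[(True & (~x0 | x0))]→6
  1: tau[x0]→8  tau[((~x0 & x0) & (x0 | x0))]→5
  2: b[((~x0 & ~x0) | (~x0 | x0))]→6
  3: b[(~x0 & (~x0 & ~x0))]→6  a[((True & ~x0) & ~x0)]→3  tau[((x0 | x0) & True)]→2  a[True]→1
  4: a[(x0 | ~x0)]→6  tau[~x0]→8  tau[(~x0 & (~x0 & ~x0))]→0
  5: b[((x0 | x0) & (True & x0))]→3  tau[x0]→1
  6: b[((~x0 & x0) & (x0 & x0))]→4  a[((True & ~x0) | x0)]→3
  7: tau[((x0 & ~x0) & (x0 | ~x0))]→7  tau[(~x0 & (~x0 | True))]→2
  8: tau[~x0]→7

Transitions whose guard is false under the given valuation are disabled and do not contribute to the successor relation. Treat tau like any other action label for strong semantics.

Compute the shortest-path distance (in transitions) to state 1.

Answer: 3

Analysis:
Layered search for 1:
  L0 = {0}
  L1 = {6}
  L2 = {3}
  L3 = {1}
depth(1)=3, e.g. a·a·a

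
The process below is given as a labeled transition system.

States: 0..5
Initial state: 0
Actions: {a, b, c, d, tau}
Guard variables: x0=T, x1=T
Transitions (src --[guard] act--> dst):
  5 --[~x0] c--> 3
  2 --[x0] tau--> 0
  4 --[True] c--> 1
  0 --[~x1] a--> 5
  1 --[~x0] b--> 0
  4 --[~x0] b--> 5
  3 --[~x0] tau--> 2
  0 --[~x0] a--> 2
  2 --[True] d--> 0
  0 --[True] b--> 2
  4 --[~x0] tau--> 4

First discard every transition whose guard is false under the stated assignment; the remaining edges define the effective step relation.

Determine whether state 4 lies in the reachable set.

Guard filter leaves 4 enabled edge(s).
L0 = {0}
L1 = {2}  cumulative {0,2}
R = {0,2}

Answer: UNREACHABLE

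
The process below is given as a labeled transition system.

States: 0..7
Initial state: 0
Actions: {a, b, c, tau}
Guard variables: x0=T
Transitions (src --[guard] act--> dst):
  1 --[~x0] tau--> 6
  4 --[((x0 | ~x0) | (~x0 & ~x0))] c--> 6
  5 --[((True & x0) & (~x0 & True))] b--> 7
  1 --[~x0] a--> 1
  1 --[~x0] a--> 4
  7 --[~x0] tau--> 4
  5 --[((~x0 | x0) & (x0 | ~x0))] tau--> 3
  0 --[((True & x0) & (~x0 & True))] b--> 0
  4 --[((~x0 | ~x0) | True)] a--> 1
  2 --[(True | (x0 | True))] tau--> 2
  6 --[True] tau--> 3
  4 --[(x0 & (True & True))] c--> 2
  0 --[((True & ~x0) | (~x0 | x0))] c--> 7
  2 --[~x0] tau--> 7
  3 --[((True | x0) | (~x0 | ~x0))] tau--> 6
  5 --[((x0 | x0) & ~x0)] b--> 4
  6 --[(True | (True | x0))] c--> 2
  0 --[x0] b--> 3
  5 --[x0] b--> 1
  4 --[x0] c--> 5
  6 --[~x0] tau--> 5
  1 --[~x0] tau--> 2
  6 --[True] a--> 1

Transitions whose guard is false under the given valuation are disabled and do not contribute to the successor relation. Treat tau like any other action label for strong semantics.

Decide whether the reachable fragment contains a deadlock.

Answer: DEADLOCK at state 1

Analysis:
Reach set: {0,1,2,3,6,7}
  0: b→3  c→7  [deg 2]
  1: ∅  [STUCK]
  2: tau→2  [deg 1]
  3: tau→6  [deg 1]
  6: a→1  c→2  tau→3  [deg 3]
  7: ∅  [STUCK]
witness 1: b·tau·a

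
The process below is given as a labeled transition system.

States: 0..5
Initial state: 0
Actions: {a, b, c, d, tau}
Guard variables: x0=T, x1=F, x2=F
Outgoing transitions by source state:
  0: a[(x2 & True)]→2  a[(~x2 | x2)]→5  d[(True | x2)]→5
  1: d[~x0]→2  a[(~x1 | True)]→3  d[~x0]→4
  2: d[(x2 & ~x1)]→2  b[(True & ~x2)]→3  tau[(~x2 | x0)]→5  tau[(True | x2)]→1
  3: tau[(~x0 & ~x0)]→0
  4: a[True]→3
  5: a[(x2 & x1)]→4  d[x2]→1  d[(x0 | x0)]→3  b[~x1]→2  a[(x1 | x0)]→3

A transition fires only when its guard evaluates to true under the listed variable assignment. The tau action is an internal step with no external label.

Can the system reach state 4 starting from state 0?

Guard filter leaves 10 enabled edge(s).
L0 = {0}
L1 = {5}  total {0,5}
L2 = {2,3}  total {0,2,3,5}
L3 = {1}  total {0,1,2,3,5}
Reachable = {0,1,2,3,5}

Answer: UNREACHABLE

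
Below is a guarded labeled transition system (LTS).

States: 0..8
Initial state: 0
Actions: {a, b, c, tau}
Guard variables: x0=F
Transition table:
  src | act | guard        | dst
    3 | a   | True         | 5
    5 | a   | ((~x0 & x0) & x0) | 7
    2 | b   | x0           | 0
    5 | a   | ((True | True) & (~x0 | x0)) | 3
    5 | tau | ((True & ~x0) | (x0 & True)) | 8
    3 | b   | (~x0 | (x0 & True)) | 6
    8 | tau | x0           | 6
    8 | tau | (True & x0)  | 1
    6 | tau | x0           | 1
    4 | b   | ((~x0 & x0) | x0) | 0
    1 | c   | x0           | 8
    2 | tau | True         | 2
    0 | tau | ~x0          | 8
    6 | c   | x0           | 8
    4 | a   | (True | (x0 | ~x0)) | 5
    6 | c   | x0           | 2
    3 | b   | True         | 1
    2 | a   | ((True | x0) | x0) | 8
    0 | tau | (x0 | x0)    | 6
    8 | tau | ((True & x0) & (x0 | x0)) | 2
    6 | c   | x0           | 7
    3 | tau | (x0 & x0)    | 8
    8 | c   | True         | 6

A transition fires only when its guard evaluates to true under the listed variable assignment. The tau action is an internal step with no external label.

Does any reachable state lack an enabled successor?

Answer: DEADLOCK at state 6

Analysis:
Reachable = {0,6,8}
  0: tau→8  [deg 1]
  6: ∅  [no exit]
  8: c→6  [deg 1]
Path to 6: tau·c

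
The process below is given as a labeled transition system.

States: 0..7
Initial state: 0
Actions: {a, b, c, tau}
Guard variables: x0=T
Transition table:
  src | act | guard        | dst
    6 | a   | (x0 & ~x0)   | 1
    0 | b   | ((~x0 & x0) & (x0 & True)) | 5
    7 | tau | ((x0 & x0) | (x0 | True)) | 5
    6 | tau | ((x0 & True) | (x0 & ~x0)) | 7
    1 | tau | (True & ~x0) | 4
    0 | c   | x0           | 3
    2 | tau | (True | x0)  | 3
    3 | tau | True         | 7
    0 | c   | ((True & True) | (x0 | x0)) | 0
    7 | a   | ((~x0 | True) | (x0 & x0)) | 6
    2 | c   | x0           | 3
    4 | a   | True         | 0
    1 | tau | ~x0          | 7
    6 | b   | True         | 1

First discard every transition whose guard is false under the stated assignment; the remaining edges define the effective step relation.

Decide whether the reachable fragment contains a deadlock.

Reach set: {0,1,3,5,6,7}
  0: c→0  c→3  [2 out]
  1: ∅  [no exit]
  3: tau→7  [1 out]
  5: ∅  [no exit]
  6: b→1  tau→7  [2 out]
  7: a→6  tau→5  [2 out]
Path to 1: c·tau·a·b

Answer: DEADLOCK at state 1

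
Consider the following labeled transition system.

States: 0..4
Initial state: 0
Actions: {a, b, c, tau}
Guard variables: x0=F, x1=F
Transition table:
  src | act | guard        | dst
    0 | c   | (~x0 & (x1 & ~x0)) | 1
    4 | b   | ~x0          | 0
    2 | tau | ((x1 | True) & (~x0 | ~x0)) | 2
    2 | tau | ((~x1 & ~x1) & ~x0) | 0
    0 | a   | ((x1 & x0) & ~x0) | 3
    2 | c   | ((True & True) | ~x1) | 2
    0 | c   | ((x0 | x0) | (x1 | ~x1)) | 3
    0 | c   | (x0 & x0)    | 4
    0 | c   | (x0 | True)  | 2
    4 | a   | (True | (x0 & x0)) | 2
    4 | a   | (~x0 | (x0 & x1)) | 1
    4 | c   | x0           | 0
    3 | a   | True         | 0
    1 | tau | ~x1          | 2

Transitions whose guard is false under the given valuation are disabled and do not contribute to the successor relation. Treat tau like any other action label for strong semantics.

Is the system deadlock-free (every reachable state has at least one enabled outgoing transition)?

Reachable = {0,2,3}
  0: c→2  c→3  [2 exit(s)]
  2: c→2  tau→0  tau→2  [3 exit(s)]
  3: a→0  [1 exit(s)]

Answer: DEADLOCK-FREE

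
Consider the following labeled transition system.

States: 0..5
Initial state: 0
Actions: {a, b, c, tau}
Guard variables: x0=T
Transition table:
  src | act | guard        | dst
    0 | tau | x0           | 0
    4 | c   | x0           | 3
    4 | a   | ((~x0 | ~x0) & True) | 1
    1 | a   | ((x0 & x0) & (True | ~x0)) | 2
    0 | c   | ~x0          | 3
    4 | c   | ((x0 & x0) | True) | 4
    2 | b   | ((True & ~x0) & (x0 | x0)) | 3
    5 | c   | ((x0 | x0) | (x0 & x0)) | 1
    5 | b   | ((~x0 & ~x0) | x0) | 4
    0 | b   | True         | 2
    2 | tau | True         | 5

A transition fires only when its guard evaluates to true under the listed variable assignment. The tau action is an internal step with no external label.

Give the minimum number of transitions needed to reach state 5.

Answer: 2

Analysis:
Breadth-first toward 5:
  depth 0: {0}
  depth 1: {2}
  depth 2: {5}
first hit 5 at d=2 via b·tau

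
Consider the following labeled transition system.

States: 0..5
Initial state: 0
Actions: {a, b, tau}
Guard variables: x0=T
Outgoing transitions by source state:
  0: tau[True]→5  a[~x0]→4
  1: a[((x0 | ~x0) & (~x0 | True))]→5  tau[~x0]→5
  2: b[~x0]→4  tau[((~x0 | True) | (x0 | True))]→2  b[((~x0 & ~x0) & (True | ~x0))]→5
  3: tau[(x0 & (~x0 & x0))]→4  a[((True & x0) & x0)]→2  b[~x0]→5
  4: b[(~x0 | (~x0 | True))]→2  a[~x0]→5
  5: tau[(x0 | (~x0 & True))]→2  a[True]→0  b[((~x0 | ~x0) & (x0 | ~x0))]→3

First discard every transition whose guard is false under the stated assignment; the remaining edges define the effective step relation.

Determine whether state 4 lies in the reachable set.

Answer: UNREACHABLE

Trace:
Guard filter leaves 7 enabled edge(s).
depth 0: {0}
depth 1: {5}  now seen {0,5}
depth 2: {2}  now seen {0,2,5}
Reach set: {0,2,5}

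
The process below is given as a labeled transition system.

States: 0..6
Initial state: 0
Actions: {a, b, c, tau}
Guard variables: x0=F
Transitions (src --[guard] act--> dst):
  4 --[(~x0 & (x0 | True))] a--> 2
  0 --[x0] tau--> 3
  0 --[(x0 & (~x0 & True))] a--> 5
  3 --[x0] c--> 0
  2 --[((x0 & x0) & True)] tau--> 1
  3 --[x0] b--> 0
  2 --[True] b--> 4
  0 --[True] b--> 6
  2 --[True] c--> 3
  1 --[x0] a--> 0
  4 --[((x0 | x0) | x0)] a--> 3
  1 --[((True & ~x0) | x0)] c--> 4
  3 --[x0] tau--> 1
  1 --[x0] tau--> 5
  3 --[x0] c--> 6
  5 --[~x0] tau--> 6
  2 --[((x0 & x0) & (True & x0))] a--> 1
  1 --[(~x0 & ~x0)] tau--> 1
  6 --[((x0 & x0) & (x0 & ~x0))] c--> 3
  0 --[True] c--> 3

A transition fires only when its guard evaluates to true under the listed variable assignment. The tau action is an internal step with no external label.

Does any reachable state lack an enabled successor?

Reach set: {0,3,6}
  0: b→6  c→3  [2 out]
  3: ∅  [deadlock]
  6: ∅  [deadlock]
witness 3: c

Answer: DEADLOCK at state 3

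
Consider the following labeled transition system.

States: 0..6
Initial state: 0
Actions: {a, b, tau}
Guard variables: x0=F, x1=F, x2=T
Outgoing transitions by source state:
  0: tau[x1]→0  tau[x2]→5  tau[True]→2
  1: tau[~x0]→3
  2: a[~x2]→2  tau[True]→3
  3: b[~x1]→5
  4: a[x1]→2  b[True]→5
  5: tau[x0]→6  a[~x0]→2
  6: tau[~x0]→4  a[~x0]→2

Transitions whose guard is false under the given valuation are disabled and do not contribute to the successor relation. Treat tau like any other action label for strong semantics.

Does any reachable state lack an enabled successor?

Reach set: {0,2,3,5}
  0: tau→2  tau→5  [deg 2]
  2: tau→3  [deg 1]
  3: b→5  [deg 1]
  5: a→2  [deg 1]

Answer: DEADLOCK-FREE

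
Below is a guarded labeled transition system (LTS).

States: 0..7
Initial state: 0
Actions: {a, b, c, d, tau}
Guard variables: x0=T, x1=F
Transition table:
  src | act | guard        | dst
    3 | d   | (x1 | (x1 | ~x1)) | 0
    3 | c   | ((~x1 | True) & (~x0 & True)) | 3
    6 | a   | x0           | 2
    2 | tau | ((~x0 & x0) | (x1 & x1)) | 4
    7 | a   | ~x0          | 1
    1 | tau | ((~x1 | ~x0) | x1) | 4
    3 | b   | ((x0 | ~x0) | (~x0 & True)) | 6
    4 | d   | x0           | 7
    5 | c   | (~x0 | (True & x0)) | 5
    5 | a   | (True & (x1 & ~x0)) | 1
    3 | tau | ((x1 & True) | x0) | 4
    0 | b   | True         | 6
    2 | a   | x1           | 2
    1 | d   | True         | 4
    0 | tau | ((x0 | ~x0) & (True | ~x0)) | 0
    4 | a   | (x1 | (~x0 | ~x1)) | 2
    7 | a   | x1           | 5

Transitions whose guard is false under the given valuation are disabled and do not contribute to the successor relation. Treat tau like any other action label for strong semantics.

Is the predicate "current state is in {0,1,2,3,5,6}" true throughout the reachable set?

Answer: INVARIANT HOLDS

Working:
Allowed set {0,1,2,3,5,6}
Reach set: {0,2,6}
  0: ✓
  2: ✓
  6: ✓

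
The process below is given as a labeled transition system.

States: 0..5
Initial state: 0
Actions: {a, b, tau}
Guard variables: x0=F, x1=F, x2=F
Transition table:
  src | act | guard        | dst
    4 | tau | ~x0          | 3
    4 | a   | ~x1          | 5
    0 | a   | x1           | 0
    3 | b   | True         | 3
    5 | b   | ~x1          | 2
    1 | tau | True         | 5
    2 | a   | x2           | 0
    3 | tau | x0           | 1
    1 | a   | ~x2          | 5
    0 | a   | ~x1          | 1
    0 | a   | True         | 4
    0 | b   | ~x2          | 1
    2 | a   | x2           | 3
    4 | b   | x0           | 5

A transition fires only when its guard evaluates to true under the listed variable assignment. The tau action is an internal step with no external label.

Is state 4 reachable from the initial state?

Answer: REACHABLE

Working:
After dropping false guards: 9 live edges.
Layer 0: {0}
Layer 1: {1,4}  total {0,1,4}
Layer 2: {3,5}  total {0,1,3,4,5}
Layer 3: {2}  total {0,1,2,3,4,5}
R = {0,1,2,3,4,5}
Path to 4: a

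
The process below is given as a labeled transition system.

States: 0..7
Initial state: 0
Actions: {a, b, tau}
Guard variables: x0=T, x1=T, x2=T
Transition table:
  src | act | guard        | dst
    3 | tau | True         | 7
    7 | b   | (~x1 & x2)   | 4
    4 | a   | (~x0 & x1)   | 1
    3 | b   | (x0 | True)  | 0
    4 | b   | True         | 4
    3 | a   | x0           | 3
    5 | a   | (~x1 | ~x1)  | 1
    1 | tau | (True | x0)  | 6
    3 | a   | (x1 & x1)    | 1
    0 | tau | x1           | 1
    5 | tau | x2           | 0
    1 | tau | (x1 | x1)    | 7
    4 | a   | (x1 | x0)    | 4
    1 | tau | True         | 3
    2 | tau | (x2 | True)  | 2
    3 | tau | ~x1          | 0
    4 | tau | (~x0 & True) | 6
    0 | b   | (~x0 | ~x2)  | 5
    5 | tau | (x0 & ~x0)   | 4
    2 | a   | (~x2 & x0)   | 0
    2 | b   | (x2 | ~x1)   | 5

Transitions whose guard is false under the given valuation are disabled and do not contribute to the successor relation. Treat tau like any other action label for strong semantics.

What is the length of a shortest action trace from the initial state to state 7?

Answer: 2

Working:
Layered search for 7:
  L0 = {0}
  L1 = {1}
  L2 = {3,6,7}
depth(7)=2, e.g. tau·tau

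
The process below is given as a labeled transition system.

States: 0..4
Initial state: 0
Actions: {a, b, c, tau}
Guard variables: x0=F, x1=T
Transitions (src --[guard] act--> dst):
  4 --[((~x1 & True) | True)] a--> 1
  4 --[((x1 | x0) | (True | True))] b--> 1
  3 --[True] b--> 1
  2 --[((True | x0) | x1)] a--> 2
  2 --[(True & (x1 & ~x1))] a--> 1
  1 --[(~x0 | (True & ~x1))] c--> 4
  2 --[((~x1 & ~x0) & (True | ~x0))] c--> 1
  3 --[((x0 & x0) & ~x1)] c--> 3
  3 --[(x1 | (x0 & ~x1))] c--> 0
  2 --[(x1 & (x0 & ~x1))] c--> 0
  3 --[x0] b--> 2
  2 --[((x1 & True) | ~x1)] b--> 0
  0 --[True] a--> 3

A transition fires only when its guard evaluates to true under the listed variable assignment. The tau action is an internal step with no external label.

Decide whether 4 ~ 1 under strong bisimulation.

Bisimulation quotient by refinement:
  round 0: {{0,1,2,3,4}}
  round 1: {{0},{1},{2,4},{3}}
  round 2: {{0},{1},{2},{3},{4}}
stable after 3 split(s): 5 block(s)
class of 4: {4}; class of 1: {1}

Answer: NOT BISIMILAR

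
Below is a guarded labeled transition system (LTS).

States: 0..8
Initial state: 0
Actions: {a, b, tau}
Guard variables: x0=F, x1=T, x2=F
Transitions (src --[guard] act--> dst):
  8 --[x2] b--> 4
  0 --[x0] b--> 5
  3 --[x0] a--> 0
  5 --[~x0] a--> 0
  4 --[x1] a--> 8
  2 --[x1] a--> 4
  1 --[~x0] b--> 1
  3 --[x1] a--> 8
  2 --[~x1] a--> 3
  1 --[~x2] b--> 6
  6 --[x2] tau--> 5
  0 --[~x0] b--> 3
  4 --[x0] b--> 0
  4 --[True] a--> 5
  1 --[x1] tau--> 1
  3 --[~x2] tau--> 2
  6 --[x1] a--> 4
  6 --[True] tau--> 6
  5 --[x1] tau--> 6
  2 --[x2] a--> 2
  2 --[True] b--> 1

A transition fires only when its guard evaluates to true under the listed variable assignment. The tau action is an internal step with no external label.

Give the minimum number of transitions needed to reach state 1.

Answer: 3

Analysis:
Layered search for 1:
  Layer 0: {0}
  Layer 1: {3}
  Layer 2: {2,8}
  Layer 3: {1,4}
depth(1)=3, e.g. b·tau·b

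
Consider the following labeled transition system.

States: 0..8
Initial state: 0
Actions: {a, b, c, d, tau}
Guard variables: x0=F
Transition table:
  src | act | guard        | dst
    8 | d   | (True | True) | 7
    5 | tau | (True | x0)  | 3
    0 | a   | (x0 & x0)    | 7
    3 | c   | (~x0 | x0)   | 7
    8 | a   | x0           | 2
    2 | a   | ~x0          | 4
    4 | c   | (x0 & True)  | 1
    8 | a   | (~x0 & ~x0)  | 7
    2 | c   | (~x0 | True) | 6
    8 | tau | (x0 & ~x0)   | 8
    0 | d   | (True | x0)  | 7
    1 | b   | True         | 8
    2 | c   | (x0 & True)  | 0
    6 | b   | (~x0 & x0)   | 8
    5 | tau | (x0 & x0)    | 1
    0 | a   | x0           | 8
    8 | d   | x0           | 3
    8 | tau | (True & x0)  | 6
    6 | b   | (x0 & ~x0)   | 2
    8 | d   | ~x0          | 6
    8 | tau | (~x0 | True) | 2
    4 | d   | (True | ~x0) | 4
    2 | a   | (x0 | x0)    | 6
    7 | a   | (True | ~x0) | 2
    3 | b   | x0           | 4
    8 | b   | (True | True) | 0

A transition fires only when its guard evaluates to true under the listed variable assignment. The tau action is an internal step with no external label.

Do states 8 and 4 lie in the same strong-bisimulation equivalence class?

Refine partition for ~:
  π0 = {{0,1,2,3,4,5,6,7,8}}
  π1 = {{0,4},{1},{2},{3},{5},{6},{7},{8}}
  π2 = {{0},{1},{2},{3},{4},{5},{6},{7},{8}}
9 equivalence class(es) (converged in 3)
[8]={8}  [4]={4}

Answer: NOT BISIMILAR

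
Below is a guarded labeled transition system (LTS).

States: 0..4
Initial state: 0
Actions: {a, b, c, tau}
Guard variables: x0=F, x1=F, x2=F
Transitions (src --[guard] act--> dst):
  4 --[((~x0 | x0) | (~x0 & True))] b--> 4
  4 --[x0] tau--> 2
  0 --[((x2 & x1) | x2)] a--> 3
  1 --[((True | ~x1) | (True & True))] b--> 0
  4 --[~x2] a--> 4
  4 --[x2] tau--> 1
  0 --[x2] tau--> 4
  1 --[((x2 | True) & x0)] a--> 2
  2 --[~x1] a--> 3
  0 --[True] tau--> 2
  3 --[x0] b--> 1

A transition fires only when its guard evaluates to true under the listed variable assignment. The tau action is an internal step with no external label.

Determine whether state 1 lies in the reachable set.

Guard filter leaves 5 enabled edge(s).
L0 = {0}
L1 = {2}  total {0,2}
L2 = {3}  total {0,2,3}
Reachable = {0,2,3}

Answer: UNREACHABLE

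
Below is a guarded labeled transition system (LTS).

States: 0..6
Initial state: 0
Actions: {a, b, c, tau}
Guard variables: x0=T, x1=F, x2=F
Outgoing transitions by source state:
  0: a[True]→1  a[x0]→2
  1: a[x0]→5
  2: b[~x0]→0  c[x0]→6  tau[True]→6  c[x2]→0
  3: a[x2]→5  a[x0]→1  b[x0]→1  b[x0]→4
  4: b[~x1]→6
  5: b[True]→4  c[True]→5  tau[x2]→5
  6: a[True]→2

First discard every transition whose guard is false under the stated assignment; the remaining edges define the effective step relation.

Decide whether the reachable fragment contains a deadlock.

Reach set: {0,1,2,4,5,6}
  0: a→1  a→2  [2 out]
  1: a→5  [1 out]
  2: c→6  tau→6  [2 out]
  4: b→6  [1 out]
  5: b→4  c→5  [2 out]
  6: a→2  [1 out]

Answer: DEADLOCK-FREE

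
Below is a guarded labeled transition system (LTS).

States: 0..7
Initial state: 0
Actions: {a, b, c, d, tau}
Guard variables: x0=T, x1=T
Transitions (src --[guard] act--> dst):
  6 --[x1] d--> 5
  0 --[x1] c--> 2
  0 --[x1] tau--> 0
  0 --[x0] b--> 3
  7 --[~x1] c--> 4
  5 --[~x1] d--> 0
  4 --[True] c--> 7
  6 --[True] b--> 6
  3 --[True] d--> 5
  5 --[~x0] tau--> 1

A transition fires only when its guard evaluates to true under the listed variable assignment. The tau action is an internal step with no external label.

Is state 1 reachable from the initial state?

Answer: UNREACHABLE

Working:
After dropping false guards: 7 live edges.
depth 0: {0}
depth 1: {2,3}  now seen {0,2,3}
depth 2: {5}  now seen {0,2,3,5}
Reach set: {0,2,3,5}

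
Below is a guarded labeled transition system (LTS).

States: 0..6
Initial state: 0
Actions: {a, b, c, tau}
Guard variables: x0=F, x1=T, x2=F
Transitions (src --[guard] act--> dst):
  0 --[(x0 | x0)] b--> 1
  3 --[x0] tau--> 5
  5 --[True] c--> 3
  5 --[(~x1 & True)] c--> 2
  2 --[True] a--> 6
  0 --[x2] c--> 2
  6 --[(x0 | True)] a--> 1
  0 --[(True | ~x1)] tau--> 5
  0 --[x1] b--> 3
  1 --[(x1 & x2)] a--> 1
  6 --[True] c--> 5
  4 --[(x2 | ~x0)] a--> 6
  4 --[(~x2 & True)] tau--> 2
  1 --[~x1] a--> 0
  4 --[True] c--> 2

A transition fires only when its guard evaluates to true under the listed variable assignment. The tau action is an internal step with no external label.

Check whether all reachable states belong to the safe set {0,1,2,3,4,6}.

Allowed set {0,1,2,3,4,6}
Reachable = {0,3,5}
  0: safe
  3: safe
  5: outside
counterexample path to 5: tau

Answer: INVARIANT VIOLATED at state 5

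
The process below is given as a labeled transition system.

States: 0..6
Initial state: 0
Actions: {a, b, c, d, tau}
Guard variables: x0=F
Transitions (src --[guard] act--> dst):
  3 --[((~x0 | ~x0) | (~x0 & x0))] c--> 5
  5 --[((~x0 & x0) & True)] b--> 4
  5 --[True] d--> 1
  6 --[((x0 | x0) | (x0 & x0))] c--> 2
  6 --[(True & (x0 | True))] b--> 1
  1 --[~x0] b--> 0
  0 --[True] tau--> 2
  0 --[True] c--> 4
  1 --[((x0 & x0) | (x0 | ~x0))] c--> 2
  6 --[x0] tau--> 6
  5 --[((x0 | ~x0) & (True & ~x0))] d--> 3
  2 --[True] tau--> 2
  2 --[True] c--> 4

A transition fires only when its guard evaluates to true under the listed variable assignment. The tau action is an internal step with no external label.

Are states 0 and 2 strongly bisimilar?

Answer: BISIMILAR

Trace:
Refine partition for ~:
  π0 = {{0,1,2,3,4,5,6}}
  π1 = {{0,2},{1},{3},{4},{5},{6}}
6 equivalence class(es) (converged in 2)
class of 0: {0,2}; class of 2: {0,2}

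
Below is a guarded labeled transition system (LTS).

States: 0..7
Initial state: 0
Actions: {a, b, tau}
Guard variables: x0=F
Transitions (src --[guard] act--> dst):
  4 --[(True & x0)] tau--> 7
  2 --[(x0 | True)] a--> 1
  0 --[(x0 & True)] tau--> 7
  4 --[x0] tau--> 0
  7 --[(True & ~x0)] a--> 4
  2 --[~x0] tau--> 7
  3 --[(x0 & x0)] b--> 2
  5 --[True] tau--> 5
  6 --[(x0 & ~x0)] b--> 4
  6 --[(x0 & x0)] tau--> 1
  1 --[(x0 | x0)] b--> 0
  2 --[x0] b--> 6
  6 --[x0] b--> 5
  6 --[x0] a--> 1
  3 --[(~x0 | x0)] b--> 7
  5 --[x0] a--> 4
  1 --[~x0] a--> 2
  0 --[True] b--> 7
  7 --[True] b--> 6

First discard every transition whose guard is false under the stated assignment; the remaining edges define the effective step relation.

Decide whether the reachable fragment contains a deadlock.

Answer: DEADLOCK at state 4

Trace:
R = {0,4,6,7}
  0: b→7  [1 exit(s)]
  4: ∅  [deadlock]
  6: ∅  [deadlock]
  7: a→4  b→6  [2 exit(s)]
trace reaching 4: b·a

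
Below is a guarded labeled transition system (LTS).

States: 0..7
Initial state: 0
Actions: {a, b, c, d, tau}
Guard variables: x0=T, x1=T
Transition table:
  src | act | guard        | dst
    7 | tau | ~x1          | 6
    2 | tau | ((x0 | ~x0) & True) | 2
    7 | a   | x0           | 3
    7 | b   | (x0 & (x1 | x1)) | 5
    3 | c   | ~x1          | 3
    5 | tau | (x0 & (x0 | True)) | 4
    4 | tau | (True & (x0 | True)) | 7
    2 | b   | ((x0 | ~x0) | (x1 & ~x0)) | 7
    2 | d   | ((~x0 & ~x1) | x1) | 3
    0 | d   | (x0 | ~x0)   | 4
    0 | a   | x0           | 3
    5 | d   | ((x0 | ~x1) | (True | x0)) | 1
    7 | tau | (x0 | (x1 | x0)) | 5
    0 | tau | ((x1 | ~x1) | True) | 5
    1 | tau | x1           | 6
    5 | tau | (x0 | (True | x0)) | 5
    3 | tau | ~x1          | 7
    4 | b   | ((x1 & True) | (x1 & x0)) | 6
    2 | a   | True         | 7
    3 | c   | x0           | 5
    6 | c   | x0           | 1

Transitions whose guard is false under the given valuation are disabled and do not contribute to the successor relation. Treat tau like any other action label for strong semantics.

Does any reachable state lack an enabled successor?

R = {0,1,3,4,5,6,7}
  0: a→3  d→4  tau→5  [deg 3]
  1: tau→6  [deg 1]
  3: c→5  [deg 1]
  4: b→6  tau→7  [deg 2]
  5: d→1  tau→4  tau→5  [deg 3]
  6: c→1  [deg 1]
  7: a→3  b→5  tau→5  [deg 3]

Answer: DEADLOCK-FREE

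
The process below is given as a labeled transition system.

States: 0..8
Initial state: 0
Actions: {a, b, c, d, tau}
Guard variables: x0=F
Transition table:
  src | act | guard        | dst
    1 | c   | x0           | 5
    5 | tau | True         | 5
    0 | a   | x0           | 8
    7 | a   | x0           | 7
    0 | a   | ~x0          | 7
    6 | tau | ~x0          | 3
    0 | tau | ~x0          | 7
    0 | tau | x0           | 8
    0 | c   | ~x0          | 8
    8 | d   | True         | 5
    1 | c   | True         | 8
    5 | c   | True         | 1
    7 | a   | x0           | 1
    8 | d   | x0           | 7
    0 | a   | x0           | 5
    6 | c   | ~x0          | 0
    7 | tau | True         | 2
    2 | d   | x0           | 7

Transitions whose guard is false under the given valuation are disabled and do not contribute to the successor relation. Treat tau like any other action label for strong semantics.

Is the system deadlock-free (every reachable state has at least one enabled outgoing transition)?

Answer: DEADLOCK at state 2

Analysis:
Reachable = {0,1,2,5,7,8}
  0: a→7  c→8  tau→7  [3 exit(s)]
  1: c→8  [1 exit(s)]
  2: ∅  [no exit]
  5: c→1  tau→5  [2 exit(s)]
  7: tau→2  [1 exit(s)]
  8: d→5  [1 exit(s)]
trace reaching 2: a·tau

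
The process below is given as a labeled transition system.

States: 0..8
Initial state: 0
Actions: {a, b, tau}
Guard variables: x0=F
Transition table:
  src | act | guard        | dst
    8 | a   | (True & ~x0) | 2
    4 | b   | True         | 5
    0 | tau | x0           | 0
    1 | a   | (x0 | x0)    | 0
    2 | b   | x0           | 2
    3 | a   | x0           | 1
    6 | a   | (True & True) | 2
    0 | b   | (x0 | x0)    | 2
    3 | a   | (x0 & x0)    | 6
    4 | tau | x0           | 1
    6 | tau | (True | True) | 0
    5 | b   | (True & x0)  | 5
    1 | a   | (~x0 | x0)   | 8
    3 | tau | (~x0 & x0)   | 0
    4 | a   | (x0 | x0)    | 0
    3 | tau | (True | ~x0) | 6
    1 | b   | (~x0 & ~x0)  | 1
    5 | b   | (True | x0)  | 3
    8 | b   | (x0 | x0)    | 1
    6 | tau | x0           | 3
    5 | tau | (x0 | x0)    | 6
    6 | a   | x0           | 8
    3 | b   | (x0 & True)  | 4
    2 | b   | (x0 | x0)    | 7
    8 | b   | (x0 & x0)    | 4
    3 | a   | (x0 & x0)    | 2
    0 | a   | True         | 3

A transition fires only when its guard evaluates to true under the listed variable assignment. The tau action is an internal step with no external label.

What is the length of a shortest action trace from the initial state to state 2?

Answer: 3

Analysis:
Layered search for 2:
  depth 0: {0}
  depth 1: {3}
  depth 2: {6}
  depth 3: {2}
2 enters at depth 3; path a·tau·a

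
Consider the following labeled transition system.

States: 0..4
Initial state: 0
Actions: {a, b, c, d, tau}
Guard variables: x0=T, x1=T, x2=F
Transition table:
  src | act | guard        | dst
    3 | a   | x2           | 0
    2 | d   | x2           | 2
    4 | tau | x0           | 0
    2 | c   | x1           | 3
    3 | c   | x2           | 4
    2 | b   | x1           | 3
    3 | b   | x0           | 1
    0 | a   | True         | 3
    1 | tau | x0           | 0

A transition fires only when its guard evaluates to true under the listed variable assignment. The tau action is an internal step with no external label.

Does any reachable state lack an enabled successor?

Answer: DEADLOCK-FREE

Analysis:
R = {0,1,3}
  0: a→3  [deg 1]
  1: tau→0  [deg 1]
  3: b→1  [deg 1]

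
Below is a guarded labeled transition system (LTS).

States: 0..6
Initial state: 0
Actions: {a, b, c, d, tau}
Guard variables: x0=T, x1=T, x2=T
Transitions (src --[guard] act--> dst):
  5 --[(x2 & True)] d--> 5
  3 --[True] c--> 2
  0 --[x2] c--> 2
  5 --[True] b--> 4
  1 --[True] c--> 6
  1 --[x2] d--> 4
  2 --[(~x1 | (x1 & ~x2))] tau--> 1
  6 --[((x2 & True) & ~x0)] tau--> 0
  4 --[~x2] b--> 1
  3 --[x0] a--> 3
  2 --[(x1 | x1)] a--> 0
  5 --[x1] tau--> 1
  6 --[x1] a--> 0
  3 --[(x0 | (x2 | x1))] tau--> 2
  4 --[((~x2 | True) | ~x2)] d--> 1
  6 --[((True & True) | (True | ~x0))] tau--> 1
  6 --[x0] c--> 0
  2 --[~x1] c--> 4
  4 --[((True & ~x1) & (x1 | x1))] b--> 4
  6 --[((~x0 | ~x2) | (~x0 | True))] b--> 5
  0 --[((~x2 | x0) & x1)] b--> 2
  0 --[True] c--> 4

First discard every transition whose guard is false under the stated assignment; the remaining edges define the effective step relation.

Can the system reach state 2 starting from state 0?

Guard filter leaves 17 enabled edge(s).
depth 0: {0}
depth 1: {2,4}  now seen {0,2,4}
depth 2: {1}  now seen {0,1,2,4}
depth 3: {6}  now seen {0,1,2,4,6}
depth 4: {5}  now seen {0,1,2,4,5,6}
Reachable = {0,1,2,4,5,6}
Path to 2: c

Answer: REACHABLE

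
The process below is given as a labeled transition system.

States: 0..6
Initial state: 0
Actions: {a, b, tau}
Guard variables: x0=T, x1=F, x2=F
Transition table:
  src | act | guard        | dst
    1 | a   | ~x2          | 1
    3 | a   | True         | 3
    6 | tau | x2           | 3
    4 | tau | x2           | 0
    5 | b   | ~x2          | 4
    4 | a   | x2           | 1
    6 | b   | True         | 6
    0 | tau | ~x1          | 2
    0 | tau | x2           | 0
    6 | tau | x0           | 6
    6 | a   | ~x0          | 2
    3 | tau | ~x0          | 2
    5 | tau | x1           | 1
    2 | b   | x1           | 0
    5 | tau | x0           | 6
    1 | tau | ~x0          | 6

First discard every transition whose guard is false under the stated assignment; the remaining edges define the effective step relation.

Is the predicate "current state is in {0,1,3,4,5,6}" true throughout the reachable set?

Answer: INVARIANT VIOLATED at state 2

Analysis:
Inv-set: {0,1,3,4,5,6}
R = {0,2}
  0: safe
  2: outside
witness against invariant: tau → 2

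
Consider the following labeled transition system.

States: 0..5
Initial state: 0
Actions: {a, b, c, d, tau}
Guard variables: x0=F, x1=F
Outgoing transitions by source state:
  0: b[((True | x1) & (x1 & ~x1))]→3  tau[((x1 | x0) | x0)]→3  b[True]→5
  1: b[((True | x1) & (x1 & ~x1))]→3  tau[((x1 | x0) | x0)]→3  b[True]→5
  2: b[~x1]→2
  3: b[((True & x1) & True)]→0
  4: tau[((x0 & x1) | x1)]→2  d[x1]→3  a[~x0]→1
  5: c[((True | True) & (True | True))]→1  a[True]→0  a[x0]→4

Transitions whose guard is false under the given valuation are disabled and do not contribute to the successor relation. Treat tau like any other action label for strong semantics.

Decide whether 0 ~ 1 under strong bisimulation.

Answer: BISIMILAR

Trace:
Bisimulation quotient by refinement:
  π0 = {{0,1,2,3,4,5}}
  π1 = {{0,1,2},{3},{4},{5}}
  π2 = {{0,1},{2},{3},{4},{5}}
stable after 3 split(s): 5 block(s)
[0]={0,1}  [1]={0,1}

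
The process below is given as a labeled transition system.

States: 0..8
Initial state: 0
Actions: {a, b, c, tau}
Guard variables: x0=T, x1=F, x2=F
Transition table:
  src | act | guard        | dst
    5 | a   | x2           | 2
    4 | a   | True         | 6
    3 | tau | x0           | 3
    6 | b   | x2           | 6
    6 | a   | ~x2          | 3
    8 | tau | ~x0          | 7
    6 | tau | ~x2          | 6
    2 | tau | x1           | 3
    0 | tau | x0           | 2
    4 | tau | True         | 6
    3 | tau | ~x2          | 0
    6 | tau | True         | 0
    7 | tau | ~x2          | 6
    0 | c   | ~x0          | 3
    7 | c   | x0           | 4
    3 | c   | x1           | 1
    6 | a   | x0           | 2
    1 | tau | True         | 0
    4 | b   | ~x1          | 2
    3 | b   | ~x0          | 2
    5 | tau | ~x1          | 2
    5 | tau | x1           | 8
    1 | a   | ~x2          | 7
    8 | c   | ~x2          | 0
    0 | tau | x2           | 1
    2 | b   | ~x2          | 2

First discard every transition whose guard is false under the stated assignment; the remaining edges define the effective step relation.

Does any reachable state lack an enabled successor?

Reach set: {0,2}
  0: tau→2  [deg 1]
  2: b→2  [deg 1]

Answer: DEADLOCK-FREE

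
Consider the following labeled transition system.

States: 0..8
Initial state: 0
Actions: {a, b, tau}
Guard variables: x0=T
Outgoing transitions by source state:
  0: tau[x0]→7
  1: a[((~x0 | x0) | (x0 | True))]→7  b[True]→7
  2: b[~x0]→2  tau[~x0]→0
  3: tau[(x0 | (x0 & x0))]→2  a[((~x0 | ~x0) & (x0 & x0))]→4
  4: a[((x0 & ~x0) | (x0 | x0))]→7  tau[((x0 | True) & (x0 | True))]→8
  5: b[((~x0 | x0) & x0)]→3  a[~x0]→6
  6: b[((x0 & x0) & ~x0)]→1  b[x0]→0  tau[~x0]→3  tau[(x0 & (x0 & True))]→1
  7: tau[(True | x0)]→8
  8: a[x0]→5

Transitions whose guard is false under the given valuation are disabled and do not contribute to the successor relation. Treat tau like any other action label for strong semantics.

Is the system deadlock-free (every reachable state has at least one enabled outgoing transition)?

Reachable = {0,2,3,5,7,8}
  0: tau→7  [deg 1]
  2: ∅  [deadlock]
  3: tau→2  [deg 1]
  5: b→3  [deg 1]
  7: tau→8  [deg 1]
  8: a→5  [deg 1]
Path to 2: tau·tau·a·b·tau

Answer: DEADLOCK at state 2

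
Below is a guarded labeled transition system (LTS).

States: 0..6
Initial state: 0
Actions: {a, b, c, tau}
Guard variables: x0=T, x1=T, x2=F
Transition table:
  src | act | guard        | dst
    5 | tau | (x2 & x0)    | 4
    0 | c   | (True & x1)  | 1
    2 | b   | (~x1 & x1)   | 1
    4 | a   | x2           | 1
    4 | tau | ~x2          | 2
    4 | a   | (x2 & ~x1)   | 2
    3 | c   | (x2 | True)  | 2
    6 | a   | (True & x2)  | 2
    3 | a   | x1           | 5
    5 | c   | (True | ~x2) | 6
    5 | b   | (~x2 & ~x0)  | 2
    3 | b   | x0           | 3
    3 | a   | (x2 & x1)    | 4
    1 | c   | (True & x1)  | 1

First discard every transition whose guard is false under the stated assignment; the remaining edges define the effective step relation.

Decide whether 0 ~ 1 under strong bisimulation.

Compute ~ classes (split until stable):
  P[0] = {{0,1,2,3,4,5,6}}
  P[1] = {{0,1,5},{2,6},{3},{4}}
  P[2] = {{0,1},{2,6},{3},{4},{5}}
stable after 3 split(s): 5 block(s)
[0]={0,1}  [1]={0,1}

Answer: BISIMILAR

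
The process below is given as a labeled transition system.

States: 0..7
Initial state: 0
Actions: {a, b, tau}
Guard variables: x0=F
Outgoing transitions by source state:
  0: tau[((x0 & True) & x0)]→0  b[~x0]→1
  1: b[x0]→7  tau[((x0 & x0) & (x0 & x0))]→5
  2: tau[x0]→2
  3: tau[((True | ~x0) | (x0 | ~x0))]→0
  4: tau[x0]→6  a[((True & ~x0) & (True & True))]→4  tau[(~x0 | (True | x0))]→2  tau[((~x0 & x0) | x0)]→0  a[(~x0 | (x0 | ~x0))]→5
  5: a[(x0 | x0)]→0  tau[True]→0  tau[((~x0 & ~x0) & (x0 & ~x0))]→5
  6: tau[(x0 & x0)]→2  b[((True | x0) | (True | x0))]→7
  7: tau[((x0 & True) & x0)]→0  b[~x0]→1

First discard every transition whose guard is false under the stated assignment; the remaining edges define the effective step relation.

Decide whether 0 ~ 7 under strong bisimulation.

Compute ~ classes (split until stable):
  P[0] = {{0,1,2,3,4,5,6,7}}
  P[1] = {{0,6,7},{1,2},{3,5},{4}}
  P[2] = {{0,7},{1,2},{3,5},{4},{6}}
Fixed point at round 3; 5 class(es).
0∈{0,7}, 7∈{0,7}

Answer: BISIMILAR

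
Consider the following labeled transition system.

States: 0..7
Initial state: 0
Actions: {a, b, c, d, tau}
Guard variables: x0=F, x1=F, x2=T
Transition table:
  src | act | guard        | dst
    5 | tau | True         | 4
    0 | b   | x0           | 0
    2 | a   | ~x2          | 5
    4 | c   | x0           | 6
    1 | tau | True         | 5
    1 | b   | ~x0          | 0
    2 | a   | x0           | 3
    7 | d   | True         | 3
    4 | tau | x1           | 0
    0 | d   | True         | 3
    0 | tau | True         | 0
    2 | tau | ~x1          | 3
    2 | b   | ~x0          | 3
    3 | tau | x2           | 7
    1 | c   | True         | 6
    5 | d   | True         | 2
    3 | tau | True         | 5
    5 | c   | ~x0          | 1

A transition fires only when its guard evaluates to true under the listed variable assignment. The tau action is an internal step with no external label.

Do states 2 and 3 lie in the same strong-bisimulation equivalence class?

Answer: NOT BISIMILAR

Working:
Refine partition for ~:
  π0 = {{0,1,2,3,4,5,6,7}}
  π1 = {{0},{1},{2},{3},{4,6},{5},{7}}
7 equivalence class(es) (converged in 2)
[2]={2}  [3]={3}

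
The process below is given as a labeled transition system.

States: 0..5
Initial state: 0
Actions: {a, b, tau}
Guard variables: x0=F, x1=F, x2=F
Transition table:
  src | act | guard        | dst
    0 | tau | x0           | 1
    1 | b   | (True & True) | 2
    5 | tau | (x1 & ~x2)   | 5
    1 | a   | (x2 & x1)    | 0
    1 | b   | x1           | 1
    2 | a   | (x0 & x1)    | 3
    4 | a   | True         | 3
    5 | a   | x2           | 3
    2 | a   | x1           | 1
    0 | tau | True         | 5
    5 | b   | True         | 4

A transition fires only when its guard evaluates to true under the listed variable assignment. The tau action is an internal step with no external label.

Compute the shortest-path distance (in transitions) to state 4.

Answer: 2

Trace:
BFS to 4:
  L0 = {0}
  L1 = {5}
  L2 = {4}
depth(4)=2, e.g. tau·b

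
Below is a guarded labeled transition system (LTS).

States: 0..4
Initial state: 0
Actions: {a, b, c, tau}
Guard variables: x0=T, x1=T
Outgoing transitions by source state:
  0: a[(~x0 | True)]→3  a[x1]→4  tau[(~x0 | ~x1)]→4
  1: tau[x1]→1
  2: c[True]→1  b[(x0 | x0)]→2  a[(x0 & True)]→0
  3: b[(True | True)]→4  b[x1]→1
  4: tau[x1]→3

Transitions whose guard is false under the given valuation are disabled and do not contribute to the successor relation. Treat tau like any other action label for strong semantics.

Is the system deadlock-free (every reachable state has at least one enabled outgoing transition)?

Answer: DEADLOCK-FREE

Analysis:
R = {0,1,3,4}
  0: a→3  a→4  [2 out]
  1: tau→1  [1 out]
  3: b→1  b→4  [2 out]
  4: tau→3  [1 out]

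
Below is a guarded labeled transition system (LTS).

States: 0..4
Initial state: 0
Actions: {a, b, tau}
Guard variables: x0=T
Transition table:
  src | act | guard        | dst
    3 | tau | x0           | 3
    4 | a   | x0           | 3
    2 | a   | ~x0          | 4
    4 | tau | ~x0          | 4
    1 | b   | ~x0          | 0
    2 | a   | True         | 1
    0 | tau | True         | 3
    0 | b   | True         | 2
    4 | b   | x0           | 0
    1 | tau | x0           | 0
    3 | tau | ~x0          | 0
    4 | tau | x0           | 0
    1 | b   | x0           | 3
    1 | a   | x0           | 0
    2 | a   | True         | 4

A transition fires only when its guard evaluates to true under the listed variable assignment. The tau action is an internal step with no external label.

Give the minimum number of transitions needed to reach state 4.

Breadth-first toward 4:
  depth 0: {0}
  depth 1: {2,3}
  depth 2: {1,4}
4 enters at depth 2; path b·a

Answer: 2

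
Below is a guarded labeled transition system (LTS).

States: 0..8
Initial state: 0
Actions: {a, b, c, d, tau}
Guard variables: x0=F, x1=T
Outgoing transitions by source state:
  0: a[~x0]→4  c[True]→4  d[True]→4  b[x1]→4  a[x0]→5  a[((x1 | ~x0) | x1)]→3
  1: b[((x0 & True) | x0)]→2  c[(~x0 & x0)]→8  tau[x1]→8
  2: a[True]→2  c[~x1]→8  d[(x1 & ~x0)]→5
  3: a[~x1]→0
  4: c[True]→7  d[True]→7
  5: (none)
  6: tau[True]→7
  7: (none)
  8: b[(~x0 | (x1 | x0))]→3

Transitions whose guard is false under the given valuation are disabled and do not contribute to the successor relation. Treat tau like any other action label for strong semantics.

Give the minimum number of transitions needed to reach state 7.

Layered search for 7:
  L0 = {0}
  L1 = {3,4}
  L2 = {7}
first hit 7 at d=2 via a·c

Answer: 2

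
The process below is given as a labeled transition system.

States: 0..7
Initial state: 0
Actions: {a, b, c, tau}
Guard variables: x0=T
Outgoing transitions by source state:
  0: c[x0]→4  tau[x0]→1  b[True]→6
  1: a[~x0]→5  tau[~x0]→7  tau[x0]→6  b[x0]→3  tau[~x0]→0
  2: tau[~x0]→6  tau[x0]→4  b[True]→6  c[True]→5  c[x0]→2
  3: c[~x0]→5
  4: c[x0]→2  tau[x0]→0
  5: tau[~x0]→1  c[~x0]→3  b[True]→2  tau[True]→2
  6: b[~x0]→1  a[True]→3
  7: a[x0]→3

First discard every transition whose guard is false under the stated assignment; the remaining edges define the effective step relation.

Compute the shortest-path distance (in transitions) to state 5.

Answer: 3

Trace:
BFS to 5:
  Layer 0: {0}
  Layer 1: {1,4,6}
  Layer 2: {2,3}
  Layer 3: {5}
5 enters at depth 3; path c·c·c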